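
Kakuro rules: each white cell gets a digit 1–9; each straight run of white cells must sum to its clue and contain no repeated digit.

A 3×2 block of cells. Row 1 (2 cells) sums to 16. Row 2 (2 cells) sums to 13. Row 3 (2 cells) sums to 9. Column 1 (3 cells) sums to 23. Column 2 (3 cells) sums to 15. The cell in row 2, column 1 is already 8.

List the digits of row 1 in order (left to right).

9, 7

16 in 2 cells must be {7,9}; 23 in 3 cells must be {6,8,9}.
Given what's placed, (1,1) must be 9 to fit the 16 across and 23 down.
(1,2) = 16 − 9 = 7 completes the 16 across.
(2,2) = 13 − 8 = 5 completes the 13 across.
(3,1) = 23 − 17 = 6 completes the 23 down.
(3,2) = 9 − 6 = 3 completes the 9 across.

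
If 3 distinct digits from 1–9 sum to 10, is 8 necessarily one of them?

No

Counterexample: {1,2,7} sums to 10 without using 8.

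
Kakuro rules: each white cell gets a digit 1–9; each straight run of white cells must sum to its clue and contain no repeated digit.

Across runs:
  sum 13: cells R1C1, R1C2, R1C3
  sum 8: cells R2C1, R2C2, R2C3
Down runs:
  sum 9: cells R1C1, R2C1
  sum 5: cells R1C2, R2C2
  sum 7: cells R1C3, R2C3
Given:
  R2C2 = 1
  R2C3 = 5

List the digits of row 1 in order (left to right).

R1C2 = 5 − 1 = 4 completes the 5 down.
R1C3 = 7 − 5 = 2 completes the 7 down.
R2C1 = 8 − 6 = 2 completes the 8 across.
R1C1 = 13 − 6 = 7 completes the 13 across.

7, 4, 2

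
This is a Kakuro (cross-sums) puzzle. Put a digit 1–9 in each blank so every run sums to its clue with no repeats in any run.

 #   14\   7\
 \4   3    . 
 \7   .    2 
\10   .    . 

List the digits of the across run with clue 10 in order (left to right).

4 in 2 cells must be {1,3}; 7 in 3 cells must be {1,2,4}.
R1C2 = 4 − 3 = 1 completes the 4 across.
R2C1 = 7 − 2 = 5 completes the 7 across.
R3C1 = 14 − 8 = 6 completes the 14 down.
R3C2 = 10 − 6 = 4 completes the 10 across.

6 4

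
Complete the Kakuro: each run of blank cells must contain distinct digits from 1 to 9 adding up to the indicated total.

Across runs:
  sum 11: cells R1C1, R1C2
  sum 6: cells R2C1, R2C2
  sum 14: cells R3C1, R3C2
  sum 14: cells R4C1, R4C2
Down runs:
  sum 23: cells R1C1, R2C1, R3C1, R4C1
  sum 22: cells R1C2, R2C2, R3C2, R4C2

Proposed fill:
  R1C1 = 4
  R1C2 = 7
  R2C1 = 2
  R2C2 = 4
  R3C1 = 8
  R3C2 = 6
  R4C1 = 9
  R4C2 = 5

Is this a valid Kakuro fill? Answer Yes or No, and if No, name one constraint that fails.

Yes

Across: 4+7=11; 2+4=6; 8+6=14; 9+5=14. Down: 4+2+8+9=23; 7+4+6+5=22. No digit repeats within any run.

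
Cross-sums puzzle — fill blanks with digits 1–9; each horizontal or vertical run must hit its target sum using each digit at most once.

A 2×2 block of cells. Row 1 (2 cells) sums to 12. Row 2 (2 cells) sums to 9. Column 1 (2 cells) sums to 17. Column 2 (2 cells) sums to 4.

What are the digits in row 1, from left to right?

17 in 2 cells must be {8,9}; 4 in 2 cells must be {1,3}.
The 12 across and the 4 down share only 3, so (1,2) = 3.
The 9 across and the 17 down share only 8, so (2,1) = 8.
(2,2) = 9 − 8 = 1 completes the 9 across.
(1,1) = 12 − 3 = 9 completes the 12 across.

9 3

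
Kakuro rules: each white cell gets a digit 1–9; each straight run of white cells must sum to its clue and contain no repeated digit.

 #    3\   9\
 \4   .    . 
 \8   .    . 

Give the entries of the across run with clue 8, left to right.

2, 6

4 in 2 cells must be {1,3}; 3 in 2 cells must be {1,2}.
The 4 across and the 3 down share only 1, so R1C1 = 1.
R1C2 = 4 − 1 = 3 completes the 4 across.
R2C1 = 3 − 1 = 2 completes the 3 down.
R2C2 = 8 − 2 = 6 completes the 8 across.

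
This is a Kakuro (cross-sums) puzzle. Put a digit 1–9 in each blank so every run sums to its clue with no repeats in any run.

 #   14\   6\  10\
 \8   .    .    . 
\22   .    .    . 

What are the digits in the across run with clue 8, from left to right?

5 1 2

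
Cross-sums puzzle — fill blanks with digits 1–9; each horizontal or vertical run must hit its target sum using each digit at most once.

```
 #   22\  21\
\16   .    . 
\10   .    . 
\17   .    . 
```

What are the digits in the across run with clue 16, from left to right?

16 in 2 cells must be {7,9}; 17 in 2 cells must be {8,9}.
Nothing is forced directly, so branch on R3C2, whose candidates are 8 or 9. If R3C2 = 9: that forces R1C2 = 7, after which R2C2 would have to be in {1,2,3,4,6,7,8,9} for the 10 across but in {5} for the 21 down — contradiction. So R3C2 = 8.
R3C1 = 17 − 8 = 9 completes the 17 across.
Given what's placed, R1C1 must be 7 to fit the 16 across and 22 down.
R1C2 = 16 − 7 = 9 completes the 16 across.
R2C1 = 22 − 16 = 6 completes the 22 down.
R2C2 = 10 − 6 = 4 completes the 10 across.

7, 9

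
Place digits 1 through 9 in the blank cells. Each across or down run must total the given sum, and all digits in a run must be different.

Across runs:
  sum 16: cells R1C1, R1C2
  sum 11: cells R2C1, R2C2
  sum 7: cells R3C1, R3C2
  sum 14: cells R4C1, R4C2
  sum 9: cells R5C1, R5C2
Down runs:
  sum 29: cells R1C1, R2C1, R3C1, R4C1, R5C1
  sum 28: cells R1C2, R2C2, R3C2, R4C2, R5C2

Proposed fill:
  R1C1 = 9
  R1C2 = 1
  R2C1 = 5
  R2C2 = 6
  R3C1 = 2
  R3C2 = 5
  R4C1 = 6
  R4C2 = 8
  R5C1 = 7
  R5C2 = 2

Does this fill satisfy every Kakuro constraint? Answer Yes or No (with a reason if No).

No — the down run R1C2–R5C2 sums to 22, not 28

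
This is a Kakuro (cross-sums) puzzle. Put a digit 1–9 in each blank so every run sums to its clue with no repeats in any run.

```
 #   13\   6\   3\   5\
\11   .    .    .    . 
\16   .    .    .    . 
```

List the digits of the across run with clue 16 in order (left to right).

8, 5, 1, 2

11 in 4 cells must be {1,2,3,5}; 3 in 2 cells must be {1,2}.
Only 5 fits R1C1 under both its across sum 11 and down sum 13.
R2C1 = 13 − 5 = 8 completes the 13 down.
Nothing is forced directly, so branch on R1C2, whose candidates are 1 or 2. If R1C2 = 2: that forces R1C3 = 1, R1C4 = 3, R2C2 = 4, after which R2C3 would have to be in {1,3} for the 16 across but in {2} for the 3 down — contradiction. So R1C2 = 1.
R1C3 = 2: the only remaining digit allowed by both the 11 across and the 3 down.
R1C4 = 11 − 8 = 3 completes the 11 across.
R2C2 = 6 − 1 = 5 completes the 6 down.
R2C3 = 3 − 2 = 1 completes the 3 down.
R2C4 = 16 − 14 = 2 completes the 16 across.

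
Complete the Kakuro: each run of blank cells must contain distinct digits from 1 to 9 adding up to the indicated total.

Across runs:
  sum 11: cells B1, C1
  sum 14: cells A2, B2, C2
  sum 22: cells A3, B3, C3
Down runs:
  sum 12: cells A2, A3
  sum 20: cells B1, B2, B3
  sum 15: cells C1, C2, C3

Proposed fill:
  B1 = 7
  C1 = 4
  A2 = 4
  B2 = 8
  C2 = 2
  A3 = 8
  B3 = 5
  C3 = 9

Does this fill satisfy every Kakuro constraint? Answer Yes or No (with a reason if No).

Across: 7+4=11; 4+8+2=14; 8+5+9=22. Down: 4+8=12; 7+8+5=20; 4+2+9=15. No digit repeats within any run.

Yes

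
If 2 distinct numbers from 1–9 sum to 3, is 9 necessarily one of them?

The only way to make 3 from 2 distinct digits is {1,2}, which does not contain 9.

No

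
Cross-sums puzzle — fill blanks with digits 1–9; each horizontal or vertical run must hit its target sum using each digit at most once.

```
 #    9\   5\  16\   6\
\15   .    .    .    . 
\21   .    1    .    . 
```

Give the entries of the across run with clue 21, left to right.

6, 1, 9, 5

16 in 2 cells must be {7,9}.
R1C2 = 5 − 1 = 4 completes the 5 down.
Given what's placed, R1C3 must be 7 to fit the 15 across and 16 down.
R1C4 = 1: the only remaining digit allowed by both the 15 across and the 6 down.
R2C3 = 16 − 7 = 9 completes the 16 down.
R2C4 = 6 − 1 = 5 completes the 6 down.
R1C1 = 15 − 12 = 3 completes the 15 across.
R2C1 = 21 − 15 = 6 completes the 21 across.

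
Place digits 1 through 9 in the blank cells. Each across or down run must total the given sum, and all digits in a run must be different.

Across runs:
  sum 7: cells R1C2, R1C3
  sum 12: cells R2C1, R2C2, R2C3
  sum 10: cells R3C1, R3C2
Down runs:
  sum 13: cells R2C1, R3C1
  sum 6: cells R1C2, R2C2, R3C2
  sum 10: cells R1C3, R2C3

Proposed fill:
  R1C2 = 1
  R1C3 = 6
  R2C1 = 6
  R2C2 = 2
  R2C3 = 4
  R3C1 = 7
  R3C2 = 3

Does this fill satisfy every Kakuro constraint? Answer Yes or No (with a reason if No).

Across: 1+6=7; 6+2+4=12; 7+3=10. Down: 6+7=13; 1+2+3=6; 6+4=10. No digit repeats within any run.

Yes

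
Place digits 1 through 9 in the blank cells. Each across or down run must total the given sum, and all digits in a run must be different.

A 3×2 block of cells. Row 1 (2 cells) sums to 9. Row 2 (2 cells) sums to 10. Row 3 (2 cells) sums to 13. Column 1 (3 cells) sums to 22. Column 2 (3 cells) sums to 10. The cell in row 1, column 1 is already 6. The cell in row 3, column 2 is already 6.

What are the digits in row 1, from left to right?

6 3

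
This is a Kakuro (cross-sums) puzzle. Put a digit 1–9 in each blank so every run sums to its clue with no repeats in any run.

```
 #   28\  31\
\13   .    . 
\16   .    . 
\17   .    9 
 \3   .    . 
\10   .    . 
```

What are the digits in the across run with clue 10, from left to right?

4, 6

16 in 2 cells must be {7,9}; 17 in 2 cells must be {8,9}; 3 in 2 cells must be {1,2}.
Given what's placed, R2C2 must be 7 to fit the 16 across and 31 down.
R3C1 = 17 − 9 = 8 completes the 17 across.
R2C1 = 16 − 7 = 9 completes the 16 across.
No cell is forced outright now. R4C1 can only be 1 or 2 (the digits allowed by both its 3 across and its 28 down). If R4C1 = 1: that forces R4C2 = 2, R5C2 = 8, R1C2 = 5, after which R5C1 would have to be in {2} for the 10 across but in {3,4,6,7} for the 28 down — contradiction. So R4C1 = 2.
R4C2 = 3 − 2 = 1 completes the 3 across.
Nothing is forced directly, so branch on R1C2, whose candidates are 6 or 8. If R1C2 = 6: then R1C1 would have to be in {7} for the 13 across but in {3,4,5,6} for the 28 down — contradiction. So R1C2 = 8.
R1C1 = 13 − 8 = 5 completes the 13 across.
R5C1 = 28 − 24 = 4 completes the 28 down.
R5C2 = 10 − 4 = 6 completes the 10 across.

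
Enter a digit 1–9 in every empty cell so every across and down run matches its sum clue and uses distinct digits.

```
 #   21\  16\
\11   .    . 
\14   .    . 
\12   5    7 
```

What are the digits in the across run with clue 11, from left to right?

Given what's placed, R2C1 must be 9 to fit the 14 across and 21 down.
R2C2 = 14 − 9 = 5 completes the 14 across.
R1C1 = 21 − 14 = 7 completes the 21 down.
R1C2 = 11 − 7 = 4 completes the 11 across.

7 4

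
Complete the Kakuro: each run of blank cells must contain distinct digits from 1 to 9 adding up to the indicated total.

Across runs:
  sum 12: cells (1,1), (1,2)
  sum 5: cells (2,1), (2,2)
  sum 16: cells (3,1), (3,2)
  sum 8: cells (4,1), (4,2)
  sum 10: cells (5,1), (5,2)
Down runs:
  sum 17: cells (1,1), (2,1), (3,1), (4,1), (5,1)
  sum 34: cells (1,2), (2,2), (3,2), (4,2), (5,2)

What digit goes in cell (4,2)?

6

16 in 2 cells must be {7,9}; 34 in 5 cells must be {4,6,7,8,9}.
Only 4 fits (2,2) under both its across sum 5 and down sum 34.
The 16 across and the 17 down share only 7, so (3,1) = 7.
(3,2) = 16 − 7 = 9 completes the 16 across.
(2,1) = 5 − 4 = 1 completes the 5 across.
No cell is forced outright now. (1,1) can only be 3 or 4 (the digits allowed by both its 12 across and its 17 down). If (1,1) = 3: then (1,2) would have to be in {9} for the 12 across but in {6,7,8} for the 34 down — contradiction. So (1,1) = 4.
(1,2) = 12 − 4 = 8 completes the 12 across.
Nothing is forced directly, so branch on (4,1), whose candidates are 2 or 3. If (4,1) = 3: then (4,2) would have to be in {5} for the 8 across but in {6,7} for the 34 down — contradiction. So (4,1) = 2.
(4,2) = 8 − 2 = 6 completes the 8 across.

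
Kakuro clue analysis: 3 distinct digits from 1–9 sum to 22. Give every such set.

3 distinct digits from 1–9 sum between 6 and 24.

{5,8,9}; {6,7,9}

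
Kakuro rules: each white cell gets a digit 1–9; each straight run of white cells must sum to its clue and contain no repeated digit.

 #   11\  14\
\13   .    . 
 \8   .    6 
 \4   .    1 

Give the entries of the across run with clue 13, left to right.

4 in 2 cells must be {1,3}.
R1C2 = 14 − 7 = 7 completes the 14 down.
R2C1 = 8 − 6 = 2 completes the 8 across.
R3C1 = 4 − 1 = 3 completes the 4 across.
R1C1 = 13 − 7 = 6 completes the 13 across.

6 7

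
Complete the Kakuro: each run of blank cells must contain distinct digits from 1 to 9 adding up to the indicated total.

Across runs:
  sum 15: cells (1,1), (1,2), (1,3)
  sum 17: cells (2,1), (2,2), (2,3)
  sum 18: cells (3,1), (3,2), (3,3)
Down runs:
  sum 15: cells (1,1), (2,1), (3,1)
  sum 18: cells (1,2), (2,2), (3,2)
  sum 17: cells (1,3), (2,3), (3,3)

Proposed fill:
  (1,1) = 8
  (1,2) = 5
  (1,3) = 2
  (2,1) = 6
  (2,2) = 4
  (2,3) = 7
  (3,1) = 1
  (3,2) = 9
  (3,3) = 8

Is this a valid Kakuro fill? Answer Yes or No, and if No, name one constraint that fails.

Across: 8+5+2=15; 6+4+7=17; 1+9+8=18. Down: 8+6+1=15; 5+4+9=18; 2+7+8=17. No digit repeats within any run.

Yes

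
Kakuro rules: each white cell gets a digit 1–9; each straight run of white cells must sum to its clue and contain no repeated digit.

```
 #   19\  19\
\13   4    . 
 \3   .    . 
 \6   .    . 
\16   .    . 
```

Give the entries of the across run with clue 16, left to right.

3 in 2 cells must be {1,2}; 16 in 2 cells must be {7,9}.
R1C2 = 13 − 4 = 9 completes the 13 across.
R4C2 = 7: the only remaining digit allowed by both the 16 across and the 19 down.
R4C1 = 16 − 7 = 9 completes the 16 across.
Given what's placed, R2C1 must be 1 to fit the 3 across and 19 down.
R2C2 = 3 − 1 = 2 completes the 3 across.
R3C1 = 19 − 14 = 5 completes the 19 down.
R3C2 = 6 − 5 = 1 completes the 6 across.

9 7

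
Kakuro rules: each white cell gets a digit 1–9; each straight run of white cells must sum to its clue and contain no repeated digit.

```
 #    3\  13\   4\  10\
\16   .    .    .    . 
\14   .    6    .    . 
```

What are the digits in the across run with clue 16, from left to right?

3 in 2 cells must be {1,2}; 4 in 2 cells must be {1,3}.
R1C2 = 13 − 6 = 7 completes the 13 down.
Nothing is forced directly, so branch on R1C1, whose candidates are 1 or 2. If R1C1 = 1: that forces R1C3 = 3, after which R1C4 would have to be in {5} for the 16 across but in {1,2,3,4,6,7,8,9} for the 10 down — contradiction. So R1C1 = 2.
R2C1 = 3 − 2 = 1 completes the 3 down.
R2C3 = 3: the only remaining digit allowed by both the 14 across and the 4 down.
R2C4 = 14 − 10 = 4 completes the 14 across.
R1C3 = 4 − 3 = 1 completes the 4 down.
R1C4 = 16 − 10 = 6 completes the 16 across.

2, 7, 1, 6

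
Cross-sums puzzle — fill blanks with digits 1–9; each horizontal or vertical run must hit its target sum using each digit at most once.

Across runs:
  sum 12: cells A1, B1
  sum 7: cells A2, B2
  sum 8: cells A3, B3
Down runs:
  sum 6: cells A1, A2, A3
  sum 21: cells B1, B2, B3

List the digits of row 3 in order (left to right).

1, 7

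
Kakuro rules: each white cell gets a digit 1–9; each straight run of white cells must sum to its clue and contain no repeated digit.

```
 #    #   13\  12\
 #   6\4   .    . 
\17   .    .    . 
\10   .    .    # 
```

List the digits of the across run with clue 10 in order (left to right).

1 9

4 in 2 cells must be {1,3}.
The 4 across and the 12 down share only 3, so R1C3 = 3.
R2C3 = 12 − 3 = 9 completes the 12 down.
R1C2 = 4 − 3 = 1 completes the 4 across.
No cell is forced outright now. R2C1 can only be 1 or 2 or 5 (the digits allowed by both its 17 across and its 6 down). If R2C1 = 1: that forces R2C2 = 7, after which R3C1 would have to be in {1,2,3,4,6,7,8,9} for the 10 across but in {5} for the 6 down — contradiction. If R2C1 = 2: then R2C2 would have to be in {6} for the 17 across but in {3,4,5,7,8,9} for the 13 down — contradiction. So R2C1 = 5.
R2C2 = 17 − 14 = 3 completes the 17 across.
R3C1 = 6 − 5 = 1 completes the 6 down.
R3C2 = 10 − 1 = 9 completes the 10 across.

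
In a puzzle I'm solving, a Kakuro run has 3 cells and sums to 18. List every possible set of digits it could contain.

{1,8,9}; {2,7,9}; {3,6,9}; {3,7,8}; {4,5,9}; {4,6,8}; {5,6,7}

3 distinct digits from 1–9 sum between 6 and 24.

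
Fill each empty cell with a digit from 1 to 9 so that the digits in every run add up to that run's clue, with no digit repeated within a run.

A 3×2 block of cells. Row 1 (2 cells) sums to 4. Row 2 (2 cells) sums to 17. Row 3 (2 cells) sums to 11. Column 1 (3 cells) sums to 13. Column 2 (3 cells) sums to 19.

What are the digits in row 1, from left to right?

1, 3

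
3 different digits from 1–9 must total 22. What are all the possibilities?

{5,8,9}; {6,7,9}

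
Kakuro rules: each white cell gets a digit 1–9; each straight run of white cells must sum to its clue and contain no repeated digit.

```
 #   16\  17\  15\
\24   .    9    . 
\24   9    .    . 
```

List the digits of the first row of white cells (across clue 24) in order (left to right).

24 in 3 cells must be {7,8,9}; 16 in 2 cells must be {7,9}; 17 in 2 cells must be {8,9}.
R1C1 = 16 − 9 = 7 completes the 16 down.
R1C3 = 24 − 16 = 8 completes the 24 across.
R2C2 = 17 − 9 = 8 completes the 17 down.
R2C3 = 24 − 17 = 7 completes the 24 across.

7 9 8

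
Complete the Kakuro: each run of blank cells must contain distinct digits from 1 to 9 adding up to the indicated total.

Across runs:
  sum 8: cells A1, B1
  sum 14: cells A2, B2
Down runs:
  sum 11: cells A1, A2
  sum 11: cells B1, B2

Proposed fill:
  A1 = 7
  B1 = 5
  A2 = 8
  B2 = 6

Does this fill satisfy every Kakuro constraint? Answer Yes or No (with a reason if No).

No — the across run A1–B1 sums to 12, not 8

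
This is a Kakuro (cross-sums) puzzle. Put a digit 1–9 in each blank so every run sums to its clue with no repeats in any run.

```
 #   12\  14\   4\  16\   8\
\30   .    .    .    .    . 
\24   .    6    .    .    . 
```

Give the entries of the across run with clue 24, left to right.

4 in 2 cells must be {1,3}; 16 in 2 cells must be {7,9}.
R1C2 = 14 − 6 = 8 completes the 14 down.
No cell is forced outright now. R1C3 can only be 1 or 3 (the digits allowed by both its 30 across and its 4 down). If R1C3 = 1: that forces R2C3 = 3, R2C4 = 9, R1C4 = 7, R1C5 = 5, after which R2C5 would have to be in {1,2,4,5} for the 24 across but in {3} for the 8 down — contradiction. So R1C3 = 3.
Given what's placed, R1C4 must be 9 to fit the 30 across and 16 down.
Given what's placed, R1C5 must be 6 to fit the 30 across and 8 down.
R2C3 = 4 − 3 = 1 completes the 4 down.
R2C4 = 16 − 9 = 7 completes the 16 down.
R2C5 = 8 − 6 = 2 completes the 8 down.
R1C1 = 30 − 26 = 4 completes the 30 across.
R2C1 = 24 − 16 = 8 completes the 24 across.

8 6 1 7 2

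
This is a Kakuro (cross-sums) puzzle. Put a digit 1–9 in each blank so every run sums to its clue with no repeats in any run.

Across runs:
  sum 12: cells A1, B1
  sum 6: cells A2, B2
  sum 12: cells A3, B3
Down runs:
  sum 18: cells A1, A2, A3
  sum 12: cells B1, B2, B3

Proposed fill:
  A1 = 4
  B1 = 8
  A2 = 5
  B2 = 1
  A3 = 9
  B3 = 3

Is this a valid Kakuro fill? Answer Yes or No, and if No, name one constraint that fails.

Yes

Across: 4+8=12; 5+1=6; 9+3=12. Down: 4+5+9=18; 8+1+3=12. No digit repeats within any run.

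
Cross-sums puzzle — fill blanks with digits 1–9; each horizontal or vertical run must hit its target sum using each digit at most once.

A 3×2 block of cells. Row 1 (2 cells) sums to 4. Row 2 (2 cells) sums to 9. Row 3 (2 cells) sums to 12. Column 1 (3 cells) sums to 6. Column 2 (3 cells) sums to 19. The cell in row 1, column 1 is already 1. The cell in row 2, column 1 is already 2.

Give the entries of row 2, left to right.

2, 7

4 in 2 cells must be {1,3}; 6 in 3 cells must be {1,2,3}.
(1,2) = 4 − 1 = 3 completes the 4 across.
(2,2) = 9 − 2 = 7 completes the 9 across.
(3,1) = 6 − 3 = 3 completes the 6 down.
(3,2) = 12 − 3 = 9 completes the 12 across.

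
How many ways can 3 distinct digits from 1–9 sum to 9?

3

3 distinct digits from 1–9 sum between 6 and 24.
Enumerating: {1,2,6}, {1,3,5}, {2,3,4}.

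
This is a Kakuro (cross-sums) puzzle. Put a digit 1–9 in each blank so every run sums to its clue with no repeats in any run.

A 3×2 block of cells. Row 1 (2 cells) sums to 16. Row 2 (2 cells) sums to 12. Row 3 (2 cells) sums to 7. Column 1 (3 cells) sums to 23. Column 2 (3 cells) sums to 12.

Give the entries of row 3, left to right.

6 1

16 in 2 cells must be {7,9}; 23 in 3 cells must be {6,8,9}.
The 16 across and the 23 down share only 9, so (1,1) = 9.
(1,2) = 16 − 9 = 7 completes the 16 across.
Given what's placed, (2,1) must be 8 to fit the 12 across and 23 down.
(2,2) = 12 − 8 = 4 completes the 12 across.
(3,1) = 23 − 17 = 6 completes the 23 down.
(3,2) = 7 − 6 = 1 completes the 7 across.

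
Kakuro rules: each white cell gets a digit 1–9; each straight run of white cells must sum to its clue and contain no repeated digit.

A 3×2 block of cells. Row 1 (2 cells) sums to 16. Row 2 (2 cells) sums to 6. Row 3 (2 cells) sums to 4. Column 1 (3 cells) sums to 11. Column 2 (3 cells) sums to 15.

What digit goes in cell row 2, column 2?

16 in 2 cells must be {7,9}; 4 in 2 cells must be {1,3}.
The 16 across and the 11 down share only 7, so (1,1) = 7.
(1,2) = 16 − 7 = 9 completes the 16 across.
Given what's placed, (2,1) must be 1 to fit the 6 across and 11 down.
(2,2) = 6 − 1 = 5 completes the 6 across.
(3,1) = 11 − 8 = 3 completes the 11 down.
(3,2) = 4 − 3 = 1 completes the 4 across.

5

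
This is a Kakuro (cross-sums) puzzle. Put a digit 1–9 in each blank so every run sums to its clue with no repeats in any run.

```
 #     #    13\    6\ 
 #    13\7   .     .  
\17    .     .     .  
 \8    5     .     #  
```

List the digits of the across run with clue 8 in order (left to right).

5, 3

R2C1 = 13 − 5 = 8 completes the 13 down.
R3C2 = 8 − 5 = 3 completes the 8 across.
Nothing is forced directly, so branch on R2C2, whose candidates are 2 or 4 or 6. If R2C2 = 2: then R1C2 would have to be in {1,2,3,4,5,6} for the 7 across but in {8} for the 13 down — contradiction. If R2C2 = 6: that forces R1C2 = 4, after which R1C3 would have to be in {3} for the 7 across but in {1,2,4,5} for the 6 down — contradiction. So R2C2 = 4.
R1C2 = 13 − 7 = 6 completes the 13 down.
R1C3 = 7 − 6 = 1 completes the 7 across.
R2C3 = 17 − 12 = 5 completes the 17 across.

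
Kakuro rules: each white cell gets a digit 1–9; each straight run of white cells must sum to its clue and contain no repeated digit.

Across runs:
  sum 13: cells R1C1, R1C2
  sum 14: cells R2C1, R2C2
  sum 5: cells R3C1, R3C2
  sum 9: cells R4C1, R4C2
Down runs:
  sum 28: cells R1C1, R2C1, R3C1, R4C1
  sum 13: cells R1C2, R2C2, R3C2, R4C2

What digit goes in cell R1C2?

4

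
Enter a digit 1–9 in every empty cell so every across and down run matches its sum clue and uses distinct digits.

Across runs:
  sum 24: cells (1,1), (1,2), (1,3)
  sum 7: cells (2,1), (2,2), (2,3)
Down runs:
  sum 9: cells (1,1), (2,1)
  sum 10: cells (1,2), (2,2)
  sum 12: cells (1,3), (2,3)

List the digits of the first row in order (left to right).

24 in 3 cells must be {7,8,9}; 7 in 3 cells must be {1,2,4}.
The 7 across and the 12 down share only 4, so (2,3) = 4.
(1,3) = 12 − 4 = 8 completes the 12 down.
Given what's placed, (1,1) must be 7 to fit the 24 across and 9 down.
(1,2) = 24 − 15 = 9 completes the 24 across.
(2,1) = 9 − 7 = 2 completes the 9 down.
(2,2) = 7 − 6 = 1 completes the 7 across.

7 9 8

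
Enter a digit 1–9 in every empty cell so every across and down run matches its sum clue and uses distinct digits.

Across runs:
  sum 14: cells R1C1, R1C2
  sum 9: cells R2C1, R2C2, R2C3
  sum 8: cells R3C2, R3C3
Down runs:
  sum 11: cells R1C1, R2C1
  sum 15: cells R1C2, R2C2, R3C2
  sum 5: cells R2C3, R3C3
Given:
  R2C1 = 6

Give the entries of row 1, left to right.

R1C1 = 11 − 6 = 5 completes the 11 down.
R1C2 = 14 − 5 = 9 completes the 14 across.
No cell is forced outright now. R2C2 can only be 1 or 2 (the digits allowed by both its 9 across and its 15 down). If R2C2 = 2: that forces R2C3 = 1, after which R3C2 would have to be in {1,2,3,5,6,7} for the 8 across but in {4} for the 15 down — contradiction. So R2C2 = 1.
R2C3 = 9 − 7 = 2 completes the 9 across.
R3C2 = 15 − 10 = 5 completes the 15 down.
R3C3 = 8 − 5 = 3 completes the 8 across.

5, 9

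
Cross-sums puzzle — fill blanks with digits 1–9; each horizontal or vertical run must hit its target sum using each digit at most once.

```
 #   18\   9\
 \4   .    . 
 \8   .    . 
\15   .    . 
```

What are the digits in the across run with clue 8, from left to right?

6, 2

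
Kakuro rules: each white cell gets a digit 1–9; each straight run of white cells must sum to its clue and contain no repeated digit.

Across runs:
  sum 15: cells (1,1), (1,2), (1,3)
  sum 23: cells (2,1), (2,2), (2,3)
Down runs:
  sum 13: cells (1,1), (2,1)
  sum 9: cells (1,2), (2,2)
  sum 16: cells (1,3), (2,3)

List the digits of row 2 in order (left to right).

8 6 9

23 in 3 cells must be {6,8,9}; 16 in 2 cells must be {7,9}.
The 23 across and the 16 down share only 9, so (2,3) = 9.
(1,3) = 16 − 9 = 7 completes the 16 down.
Nothing is forced directly, so branch on (2,1), whose candidates are 6 or 8. If (2,1) = 6: then (1,1) would have to be in {2,3,5,6} for the 15 across but in {7} for the 13 down — contradiction. So (2,1) = 8.
(1,1) = 13 − 8 = 5 completes the 13 down.
(1,2) = 15 − 12 = 3 completes the 15 across.
(2,2) = 23 − 17 = 6 completes the 23 across.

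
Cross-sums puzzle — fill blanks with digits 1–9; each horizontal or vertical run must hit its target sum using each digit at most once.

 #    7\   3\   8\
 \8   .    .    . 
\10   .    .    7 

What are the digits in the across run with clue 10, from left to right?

2 1 7

3 in 2 cells must be {1,2}.
R1C3 = 8 − 7 = 1 completes the 8 down.
Given what's placed, R1C2 must be 2 to fit the 8 across and 3 down.
R2C2 = 3 − 2 = 1 completes the 3 down.
R1C1 = 8 − 3 = 5 completes the 8 across.
R2C1 = 10 − 8 = 2 completes the 10 across.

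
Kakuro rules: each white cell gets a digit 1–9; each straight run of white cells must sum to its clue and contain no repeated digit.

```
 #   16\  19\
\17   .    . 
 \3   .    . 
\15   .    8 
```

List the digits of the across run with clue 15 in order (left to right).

17 in 2 cells must be {8,9}; 3 in 2 cells must be {1,2}.
Given what's placed, R1C2 must be 9 to fit the 17 across and 19 down.
R2C2 = 19 − 17 = 2 completes the 19 down.
R3C1 = 15 − 8 = 7 completes the 15 across.
R1C1 = 17 − 9 = 8 completes the 17 across.
R2C1 = 3 − 2 = 1 completes the 3 across.

7 8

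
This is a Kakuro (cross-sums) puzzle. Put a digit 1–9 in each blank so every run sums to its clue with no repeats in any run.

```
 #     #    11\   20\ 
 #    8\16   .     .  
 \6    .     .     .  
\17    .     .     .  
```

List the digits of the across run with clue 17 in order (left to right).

6 3 8

16 in 2 cells must be {7,9}; 6 in 3 cells must be {1,2,3}.
Only 7 fits R1C2 under both its across sum 16 and down sum 11.
R1C3 = 16 − 7 = 9 completes the 16 across.
Given what's placed, R2C3 must be 3 to fit the 6 across and 20 down.
R3C3 = 20 − 12 = 8 completes the 20 down.
R2C2 = 1: the only remaining digit allowed by both the 6 across and the 11 down.
R3C2 = 11 − 8 = 3 completes the 11 down.
R2C1 = 6 − 4 = 2 completes the 6 across.
R3C1 = 17 − 11 = 6 completes the 17 across.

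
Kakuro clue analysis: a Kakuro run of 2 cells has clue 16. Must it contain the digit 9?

The only way to make 16 from 2 distinct digits is {7,9}, which contains 9.

Yes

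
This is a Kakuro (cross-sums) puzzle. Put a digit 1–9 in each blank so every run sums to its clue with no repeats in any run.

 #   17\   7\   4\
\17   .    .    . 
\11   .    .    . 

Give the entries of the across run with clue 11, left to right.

17 in 2 cells must be {8,9}; 4 in 2 cells must be {1,3}.
The 11 across and the 17 down share only 8, so R2C1 = 8.
Given what's placed, R2C3 must be 1 to fit the 11 across and 4 down.
R1C1 = 17 − 8 = 9 completes the 17 down.
R1C3 = 4 − 1 = 3 completes the 4 down.
R2C2 = 11 − 9 = 2 completes the 11 across.
R1C2 = 17 − 12 = 5 completes the 17 across.

8, 2, 1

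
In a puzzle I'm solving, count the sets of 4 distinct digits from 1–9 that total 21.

11

4 distinct digits from 1–9 sum between 10 and 30.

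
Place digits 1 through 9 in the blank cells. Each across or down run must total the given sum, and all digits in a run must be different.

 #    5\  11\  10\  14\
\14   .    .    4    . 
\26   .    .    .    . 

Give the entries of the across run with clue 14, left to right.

R2C3 = 10 − 4 = 6 completes the 10 down.
Nothing is forced directly, so branch on R1C4, whose candidates are 5 or 6. If R1C4 = 6: that forces R1C2 = 3, R2C2 = 8, after which R2C4 would have to be in {3,5,7,9} for the 26 across but in {8} for the 14 down — contradiction. So R1C4 = 5.
R2C4 = 14 − 5 = 9 completes the 14 down.
Nothing is forced directly, so branch on R2C1, whose candidates are 3 or 4. If R2C1 = 4: then R1C1 would have to be in {2,3} for the 14 across but in {1} for the 5 down — contradiction. So R2C1 = 3.
R1C1 = 5 − 3 = 2 completes the 5 down.
R1C2 = 14 − 11 = 3 completes the 14 across.
R2C2 = 26 − 18 = 8 completes the 26 across.

2 3 4 5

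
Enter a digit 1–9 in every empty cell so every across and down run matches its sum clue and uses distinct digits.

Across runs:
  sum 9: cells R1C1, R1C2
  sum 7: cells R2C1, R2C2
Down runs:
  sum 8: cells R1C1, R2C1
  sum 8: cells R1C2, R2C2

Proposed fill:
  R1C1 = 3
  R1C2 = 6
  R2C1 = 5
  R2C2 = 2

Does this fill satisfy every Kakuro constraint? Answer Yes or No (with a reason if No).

Across: 3+6=9; 5+2=7. Down: 3+5=8; 6+2=8. No digit repeats within any run.

Yes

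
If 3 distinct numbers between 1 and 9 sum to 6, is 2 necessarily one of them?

The only way to make 6 from 3 distinct digits is {1,2,3}, which contains 2.

Yes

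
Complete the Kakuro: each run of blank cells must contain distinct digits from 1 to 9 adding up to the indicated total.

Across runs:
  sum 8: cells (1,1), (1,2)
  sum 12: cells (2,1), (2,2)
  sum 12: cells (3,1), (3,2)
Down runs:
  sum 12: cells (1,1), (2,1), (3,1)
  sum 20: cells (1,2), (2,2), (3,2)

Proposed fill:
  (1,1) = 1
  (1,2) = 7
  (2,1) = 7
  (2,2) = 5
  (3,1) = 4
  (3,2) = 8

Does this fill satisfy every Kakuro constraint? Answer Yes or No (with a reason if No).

Yes

Across: 1+7=8; 7+5=12; 4+8=12. Down: 1+7+4=12; 7+5+8=20. No digit repeats within any run.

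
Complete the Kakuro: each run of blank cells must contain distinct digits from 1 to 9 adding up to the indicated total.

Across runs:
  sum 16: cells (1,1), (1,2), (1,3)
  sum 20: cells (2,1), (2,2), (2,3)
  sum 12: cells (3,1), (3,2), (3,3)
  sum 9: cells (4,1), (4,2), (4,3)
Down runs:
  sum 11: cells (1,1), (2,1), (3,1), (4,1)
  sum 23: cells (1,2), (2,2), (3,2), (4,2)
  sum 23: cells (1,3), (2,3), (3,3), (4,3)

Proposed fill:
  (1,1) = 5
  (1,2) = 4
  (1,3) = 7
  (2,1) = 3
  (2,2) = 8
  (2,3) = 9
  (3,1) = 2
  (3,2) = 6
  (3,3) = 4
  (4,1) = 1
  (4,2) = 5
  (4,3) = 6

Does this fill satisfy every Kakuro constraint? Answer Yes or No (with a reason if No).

No — the down run (1,3)–(4,3) sums to 26, not 23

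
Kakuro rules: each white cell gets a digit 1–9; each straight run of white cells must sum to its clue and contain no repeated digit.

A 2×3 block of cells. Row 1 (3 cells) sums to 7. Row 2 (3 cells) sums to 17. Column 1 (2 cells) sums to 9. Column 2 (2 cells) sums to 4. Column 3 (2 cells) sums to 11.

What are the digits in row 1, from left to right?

4 1 2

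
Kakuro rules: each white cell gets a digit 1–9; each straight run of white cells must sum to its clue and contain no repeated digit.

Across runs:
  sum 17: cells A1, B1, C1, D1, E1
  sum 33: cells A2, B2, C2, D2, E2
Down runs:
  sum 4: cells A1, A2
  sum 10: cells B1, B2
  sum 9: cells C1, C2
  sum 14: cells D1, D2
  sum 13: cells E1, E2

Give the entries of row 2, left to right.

3, 8, 6, 9, 7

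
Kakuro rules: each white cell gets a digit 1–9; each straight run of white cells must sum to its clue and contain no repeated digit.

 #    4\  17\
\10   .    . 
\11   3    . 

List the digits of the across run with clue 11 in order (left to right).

3, 8

4 in 2 cells must be {1,3}; 17 in 2 cells must be {8,9}.
R1C1 = 4 − 3 = 1 completes the 4 down.
R1C2 = 10 − 1 = 9 completes the 10 across.
R2C2 = 11 − 3 = 8 completes the 11 across.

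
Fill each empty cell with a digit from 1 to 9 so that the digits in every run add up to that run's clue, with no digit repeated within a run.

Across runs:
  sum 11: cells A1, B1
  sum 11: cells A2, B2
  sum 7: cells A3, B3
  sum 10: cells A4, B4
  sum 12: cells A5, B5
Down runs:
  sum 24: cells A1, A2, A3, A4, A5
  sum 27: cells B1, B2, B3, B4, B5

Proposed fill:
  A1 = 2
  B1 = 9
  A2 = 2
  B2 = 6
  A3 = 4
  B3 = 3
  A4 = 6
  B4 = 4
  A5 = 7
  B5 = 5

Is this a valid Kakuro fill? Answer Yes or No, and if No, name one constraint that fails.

No — the across run A2–B2 sums to 8, not 11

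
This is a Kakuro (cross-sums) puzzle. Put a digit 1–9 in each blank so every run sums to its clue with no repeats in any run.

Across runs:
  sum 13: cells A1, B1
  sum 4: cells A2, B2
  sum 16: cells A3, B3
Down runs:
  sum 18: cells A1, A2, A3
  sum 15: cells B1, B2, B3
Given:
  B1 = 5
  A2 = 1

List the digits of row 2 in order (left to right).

4 in 2 cells must be {1,3}; 16 in 2 cells must be {7,9}.
A1 = 13 − 5 = 8 completes the 13 across.
B2 = 4 − 1 = 3 completes the 4 across.
A3 = 18 − 9 = 9 completes the 18 down.
B3 = 16 − 9 = 7 completes the 16 across.

1, 3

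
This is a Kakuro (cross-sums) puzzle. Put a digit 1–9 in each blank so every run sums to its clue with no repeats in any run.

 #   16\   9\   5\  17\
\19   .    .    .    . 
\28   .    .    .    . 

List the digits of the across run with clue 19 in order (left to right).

16 in 2 cells must be {7,9}; 17 in 2 cells must be {8,9}.
Only 4 fits R2C3 under both its across sum 28 and down sum 5.
R1C3 = 5 − 4 = 1 completes the 5 down.
Nothing is forced directly, so branch on R1C1, whose candidates are 7 or 9. If R1C1 = 9: then R1C4 would have to be in {2,3,4,5,6,7} for the 19 across but in {8,9} for the 17 down — contradiction. So R1C1 = 7.
R2C1 = 16 − 7 = 9 completes the 16 down.
R2C4 = 8: the only remaining digit allowed by both the 28 across and the 17 down.
R1C4 = 17 − 8 = 9 completes the 17 down.
R2C2 = 28 − 21 = 7 completes the 28 across.
R1C2 = 19 − 17 = 2 completes the 19 across.

7 2 1 9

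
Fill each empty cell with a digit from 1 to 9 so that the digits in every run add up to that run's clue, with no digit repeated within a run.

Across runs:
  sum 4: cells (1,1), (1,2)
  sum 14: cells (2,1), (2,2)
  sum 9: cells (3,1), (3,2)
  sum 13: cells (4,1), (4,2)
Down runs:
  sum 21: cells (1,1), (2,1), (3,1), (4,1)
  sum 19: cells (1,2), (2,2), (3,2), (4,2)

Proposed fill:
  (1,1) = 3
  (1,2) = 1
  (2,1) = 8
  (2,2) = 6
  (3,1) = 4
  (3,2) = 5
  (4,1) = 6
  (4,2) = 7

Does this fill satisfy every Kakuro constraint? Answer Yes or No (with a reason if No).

Yes

Across: 3+1=4; 8+6=14; 4+5=9; 6+7=13. Down: 3+8+4+6=21; 1+6+5+7=19. No digit repeats within any run.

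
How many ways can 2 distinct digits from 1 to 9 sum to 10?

2 distinct digits from 1–9 sum between 3 and 17.
Enumerating: {1,9}, {2,8}, {3,7}, {4,6}.

4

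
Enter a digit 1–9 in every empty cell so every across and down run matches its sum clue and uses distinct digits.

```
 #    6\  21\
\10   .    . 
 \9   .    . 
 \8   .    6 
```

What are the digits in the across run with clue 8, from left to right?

6 in 3 cells must be {1,2,3}.
R3C1 = 8 − 6 = 2 completes the 8 across.
Nothing is forced directly, so branch on R1C1, whose candidates are 1 or 3. If R1C1 = 1: then R1C2 would have to be in {9} for the 10 across but in {7,8} for the 21 down — contradiction. So R1C1 = 3.
R1C2 = 10 − 3 = 7 completes the 10 across.
R2C1 = 6 − 5 = 1 completes the 6 down.
R2C2 = 9 − 1 = 8 completes the 9 across.

2, 6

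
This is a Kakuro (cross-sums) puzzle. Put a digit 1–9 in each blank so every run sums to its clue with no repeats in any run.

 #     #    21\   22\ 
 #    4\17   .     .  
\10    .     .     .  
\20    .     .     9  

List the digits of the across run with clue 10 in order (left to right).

17 in 2 cells must be {8,9}; 4 in 2 cells must be {1,3}.
R1C3 = 8: the only remaining digit allowed by both the 17 across and the 22 down.
R2C3 = 22 − 17 = 5 completes the 22 down.
Given what's placed, R3C1 must be 3 to fit the 20 across and 4 down.
R3C2 = 20 − 12 = 8 completes the 20 across.
R1C2 = 17 − 8 = 9 completes the 17 across.
R2C1 = 4 − 3 = 1 completes the 4 down.
R2C2 = 10 − 6 = 4 completes the 10 across.

1 4 5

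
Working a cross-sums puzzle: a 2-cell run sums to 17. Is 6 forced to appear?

The only way to make 17 from 2 distinct digits is {8,9}, which does not contain 6.

No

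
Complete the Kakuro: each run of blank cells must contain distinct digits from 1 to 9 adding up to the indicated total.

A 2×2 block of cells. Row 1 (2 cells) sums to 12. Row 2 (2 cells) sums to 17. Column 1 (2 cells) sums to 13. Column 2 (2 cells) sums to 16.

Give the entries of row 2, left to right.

17 in 2 cells must be {8,9}; 16 in 2 cells must be {7,9}.
The 17 across and the 16 down share only 9, so (2,2) = 9.
(1,2) = 16 − 9 = 7 completes the 16 down.
(2,1) = 17 − 9 = 8 completes the 17 across.
(1,1) = 12 − 7 = 5 completes the 12 across.

8 9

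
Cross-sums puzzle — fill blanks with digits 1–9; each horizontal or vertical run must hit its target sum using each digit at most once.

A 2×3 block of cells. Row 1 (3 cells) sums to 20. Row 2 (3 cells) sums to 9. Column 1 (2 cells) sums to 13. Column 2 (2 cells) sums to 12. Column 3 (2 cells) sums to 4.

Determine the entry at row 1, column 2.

9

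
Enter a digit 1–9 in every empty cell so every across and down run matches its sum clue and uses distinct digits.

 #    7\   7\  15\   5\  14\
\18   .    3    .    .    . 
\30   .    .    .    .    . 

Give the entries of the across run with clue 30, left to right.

6 4 8 3 9

R2C2 = 7 − 3 = 4 completes the 7 down.
Nothing is forced directly, so branch on R1C3, whose candidates are 7 or 8. If R1C3 = 8: then R1C5 would have to be in {1,2,4} for the 18 across but in {5,6,8,9} for the 14 down — contradiction. So R1C3 = 7.
Given what's placed, R1C5 must be 5 to fit the 18 across and 14 down.
R2C3 = 15 − 7 = 8 completes the 15 down.
R2C5 = 14 − 5 = 9 completes the 14 down.
Nothing is forced directly, so branch on R2C4, whose candidates are 2 or 3. If R2C4 = 2: then R1C4 would have to be in {1,2} for the 18 across but in {3} for the 5 down — contradiction. So R2C4 = 3.
R1C4 = 5 − 3 = 2 completes the 5 down.
R2C1 = 30 − 24 = 6 completes the 30 across.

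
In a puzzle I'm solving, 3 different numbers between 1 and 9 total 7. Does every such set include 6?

The only way to make 7 from 3 distinct digits is {1,2,4}, which does not contain 6.

No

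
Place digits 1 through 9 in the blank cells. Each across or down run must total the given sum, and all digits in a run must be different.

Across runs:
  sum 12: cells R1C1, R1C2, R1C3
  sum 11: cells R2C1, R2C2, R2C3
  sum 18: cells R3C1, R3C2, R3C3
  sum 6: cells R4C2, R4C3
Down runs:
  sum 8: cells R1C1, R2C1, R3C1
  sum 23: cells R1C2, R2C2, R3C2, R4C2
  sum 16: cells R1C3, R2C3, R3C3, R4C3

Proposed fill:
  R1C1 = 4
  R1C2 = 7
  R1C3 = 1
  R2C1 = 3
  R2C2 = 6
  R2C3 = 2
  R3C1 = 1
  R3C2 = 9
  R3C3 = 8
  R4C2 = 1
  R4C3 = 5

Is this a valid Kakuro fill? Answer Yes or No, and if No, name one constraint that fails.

Yes

Across: 4+7+1=12; 3+6+2=11; 1+9+8=18; 1+5=6. Down: 4+3+1=8; 7+6+9+1=23; 1+2+8+5=16. No digit repeats within any run.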